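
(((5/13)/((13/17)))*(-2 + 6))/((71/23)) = 7820/11999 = 0.65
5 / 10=1 / 2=0.50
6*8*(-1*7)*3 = -1008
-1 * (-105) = 105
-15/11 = -1.36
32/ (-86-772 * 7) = -16/ 2745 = -0.01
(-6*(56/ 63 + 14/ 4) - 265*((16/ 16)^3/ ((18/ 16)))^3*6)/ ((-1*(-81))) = -277759/ 19683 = -14.11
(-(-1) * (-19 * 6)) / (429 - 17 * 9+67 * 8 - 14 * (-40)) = -0.08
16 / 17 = 0.94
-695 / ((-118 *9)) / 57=695 / 60534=0.01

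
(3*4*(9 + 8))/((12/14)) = 238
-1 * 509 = -509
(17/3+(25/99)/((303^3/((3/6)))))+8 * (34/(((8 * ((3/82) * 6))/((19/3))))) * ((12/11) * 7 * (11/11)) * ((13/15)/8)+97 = 25176758750639/27539945730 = 914.19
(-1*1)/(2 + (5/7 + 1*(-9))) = 7/44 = 0.16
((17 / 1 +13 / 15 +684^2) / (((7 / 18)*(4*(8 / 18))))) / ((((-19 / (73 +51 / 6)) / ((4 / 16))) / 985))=-1521169645419 / 2128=-714835359.69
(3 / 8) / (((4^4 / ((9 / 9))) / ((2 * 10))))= 15 / 512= 0.03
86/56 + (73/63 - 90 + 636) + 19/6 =19867/36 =551.86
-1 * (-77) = 77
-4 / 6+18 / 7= 40 / 21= 1.90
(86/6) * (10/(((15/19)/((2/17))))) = 3268/153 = 21.36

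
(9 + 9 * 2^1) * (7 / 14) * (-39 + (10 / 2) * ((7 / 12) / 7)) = -4167 / 8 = -520.88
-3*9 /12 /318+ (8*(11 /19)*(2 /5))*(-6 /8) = -56253 /40280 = -1.40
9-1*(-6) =15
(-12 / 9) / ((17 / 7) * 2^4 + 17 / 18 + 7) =-168 / 5897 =-0.03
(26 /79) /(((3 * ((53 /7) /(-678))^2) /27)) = 5270736744 /221911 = 23751.58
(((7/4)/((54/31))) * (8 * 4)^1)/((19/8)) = 6944/513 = 13.54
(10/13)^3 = 1000/2197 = 0.46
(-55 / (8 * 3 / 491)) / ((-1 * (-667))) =-1.69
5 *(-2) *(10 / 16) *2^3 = -50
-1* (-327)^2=-106929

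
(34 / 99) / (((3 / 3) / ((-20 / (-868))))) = 170 / 21483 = 0.01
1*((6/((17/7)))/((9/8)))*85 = 186.67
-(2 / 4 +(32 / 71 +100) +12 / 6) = -14619 / 142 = -102.95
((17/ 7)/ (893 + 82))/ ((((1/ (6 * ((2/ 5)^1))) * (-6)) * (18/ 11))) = -187/ 307125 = -0.00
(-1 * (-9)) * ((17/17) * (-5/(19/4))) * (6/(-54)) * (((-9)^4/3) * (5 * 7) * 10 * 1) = 805736.84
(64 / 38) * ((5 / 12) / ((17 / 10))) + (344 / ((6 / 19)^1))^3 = 11273237744336 / 8721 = 1292654253.45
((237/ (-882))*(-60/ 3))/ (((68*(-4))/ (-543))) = 71495/ 6664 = 10.73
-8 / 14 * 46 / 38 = -92 / 133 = -0.69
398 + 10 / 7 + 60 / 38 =53334 / 133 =401.01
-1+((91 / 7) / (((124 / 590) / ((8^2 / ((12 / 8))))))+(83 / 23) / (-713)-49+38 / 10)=637823048 / 245985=2592.93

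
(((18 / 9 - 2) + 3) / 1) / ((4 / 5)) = 3.75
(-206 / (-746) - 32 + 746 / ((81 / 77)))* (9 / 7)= 20467393 / 23499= 870.99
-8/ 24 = -1/ 3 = -0.33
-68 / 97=-0.70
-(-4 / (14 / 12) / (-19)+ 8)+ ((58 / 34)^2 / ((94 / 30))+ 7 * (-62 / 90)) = -981541868 / 81294255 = -12.07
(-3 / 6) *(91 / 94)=-91 / 188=-0.48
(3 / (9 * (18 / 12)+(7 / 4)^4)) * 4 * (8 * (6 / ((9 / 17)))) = 278528 / 5857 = 47.55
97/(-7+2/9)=-873/61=-14.31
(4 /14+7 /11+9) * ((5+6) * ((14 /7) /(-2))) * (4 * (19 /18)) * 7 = -29032 /9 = -3225.78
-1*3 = -3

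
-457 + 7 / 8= -3649 / 8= -456.12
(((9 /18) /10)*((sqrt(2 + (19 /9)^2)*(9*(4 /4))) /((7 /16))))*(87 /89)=348*sqrt(523) /3115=2.55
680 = 680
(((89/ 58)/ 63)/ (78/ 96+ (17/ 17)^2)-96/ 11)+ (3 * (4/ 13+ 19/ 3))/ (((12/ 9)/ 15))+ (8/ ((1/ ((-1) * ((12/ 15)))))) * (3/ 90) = 163053407603/ 757656900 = 215.21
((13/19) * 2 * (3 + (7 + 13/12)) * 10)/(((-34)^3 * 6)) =-455/707472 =-0.00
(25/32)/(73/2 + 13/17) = 425/20272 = 0.02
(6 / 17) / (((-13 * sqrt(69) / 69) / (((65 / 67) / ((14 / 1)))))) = -15 * sqrt(69) / 7973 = -0.02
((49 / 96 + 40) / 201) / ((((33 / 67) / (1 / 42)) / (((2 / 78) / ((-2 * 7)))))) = -3889 / 217945728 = -0.00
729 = 729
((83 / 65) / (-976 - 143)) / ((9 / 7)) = -581 / 654615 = -0.00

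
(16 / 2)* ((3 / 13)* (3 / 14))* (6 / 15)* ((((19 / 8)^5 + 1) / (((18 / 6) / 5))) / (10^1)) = 2.02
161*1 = 161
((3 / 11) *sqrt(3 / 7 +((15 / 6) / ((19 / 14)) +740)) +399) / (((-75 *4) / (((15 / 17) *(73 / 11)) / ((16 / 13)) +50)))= -4358011 / 59840 - 4681 *sqrt(13130026) / 12506560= -74.18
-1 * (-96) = 96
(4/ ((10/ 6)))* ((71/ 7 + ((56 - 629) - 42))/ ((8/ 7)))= -6351/ 5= -1270.20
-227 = -227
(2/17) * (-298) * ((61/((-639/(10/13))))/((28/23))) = 2090470/988533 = 2.11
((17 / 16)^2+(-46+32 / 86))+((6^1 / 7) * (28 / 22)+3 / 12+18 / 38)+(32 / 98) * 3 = -4701505973 / 112732928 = -41.70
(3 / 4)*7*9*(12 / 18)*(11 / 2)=693 / 4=173.25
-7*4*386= -10808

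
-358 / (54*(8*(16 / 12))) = -179 / 288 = -0.62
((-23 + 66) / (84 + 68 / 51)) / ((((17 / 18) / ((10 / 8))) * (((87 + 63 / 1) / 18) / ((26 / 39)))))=1161 / 21760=0.05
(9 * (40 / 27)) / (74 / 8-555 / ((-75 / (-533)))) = -800 / 236097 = -0.00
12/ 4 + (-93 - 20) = -110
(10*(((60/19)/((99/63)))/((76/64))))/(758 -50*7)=2800/67507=0.04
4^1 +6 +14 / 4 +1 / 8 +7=165 / 8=20.62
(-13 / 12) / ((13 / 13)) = -13 / 12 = -1.08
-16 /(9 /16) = -256 /9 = -28.44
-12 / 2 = -6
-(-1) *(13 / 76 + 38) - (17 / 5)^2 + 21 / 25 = 52157 / 1900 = 27.45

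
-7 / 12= -0.58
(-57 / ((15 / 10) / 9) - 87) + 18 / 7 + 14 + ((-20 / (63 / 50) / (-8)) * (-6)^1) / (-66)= -285688 / 693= -412.25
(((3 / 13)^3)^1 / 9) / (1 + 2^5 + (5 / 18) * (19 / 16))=864 / 21089003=0.00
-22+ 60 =38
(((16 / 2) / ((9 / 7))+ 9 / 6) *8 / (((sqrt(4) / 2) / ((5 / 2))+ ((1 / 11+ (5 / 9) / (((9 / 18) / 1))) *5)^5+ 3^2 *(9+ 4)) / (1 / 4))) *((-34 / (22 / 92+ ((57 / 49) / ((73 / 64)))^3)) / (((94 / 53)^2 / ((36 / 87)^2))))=-66447109000932468058331636247 / 24050493438554106477580180214378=-0.00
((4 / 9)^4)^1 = 256 / 6561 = 0.04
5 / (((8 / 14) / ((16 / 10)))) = 14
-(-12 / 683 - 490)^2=-112012041124 / 466489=-240117.22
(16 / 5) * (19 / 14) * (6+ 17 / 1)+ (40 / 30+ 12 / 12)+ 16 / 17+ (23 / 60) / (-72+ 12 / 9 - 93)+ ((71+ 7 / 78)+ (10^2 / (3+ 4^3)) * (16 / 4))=183431630791 / 1017833180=180.22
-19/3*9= -57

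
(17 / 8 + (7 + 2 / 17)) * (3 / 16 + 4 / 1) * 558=23497101 / 1088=21596.60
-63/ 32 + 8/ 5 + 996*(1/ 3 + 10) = 1646661/ 160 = 10291.63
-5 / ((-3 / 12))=20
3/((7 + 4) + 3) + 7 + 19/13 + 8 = 3035/182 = 16.68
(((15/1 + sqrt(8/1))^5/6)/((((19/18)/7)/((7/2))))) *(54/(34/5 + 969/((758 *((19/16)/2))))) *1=2039681622195 *sqrt(2)/161177 + 7778293889625/322354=42026420.38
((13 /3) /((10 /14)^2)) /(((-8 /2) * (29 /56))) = -4.10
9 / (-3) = -3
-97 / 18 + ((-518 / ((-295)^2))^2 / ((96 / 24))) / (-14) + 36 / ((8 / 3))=1105709105003 / 136320311250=8.11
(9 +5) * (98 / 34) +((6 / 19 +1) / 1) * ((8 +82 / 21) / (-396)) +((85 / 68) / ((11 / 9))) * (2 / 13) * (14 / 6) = 355129573 / 8729721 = 40.68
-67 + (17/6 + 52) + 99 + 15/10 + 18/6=274/3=91.33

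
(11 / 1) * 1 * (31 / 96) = 341 / 96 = 3.55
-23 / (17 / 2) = -46 / 17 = -2.71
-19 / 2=-9.50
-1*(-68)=68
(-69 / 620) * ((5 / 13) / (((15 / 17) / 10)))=-0.49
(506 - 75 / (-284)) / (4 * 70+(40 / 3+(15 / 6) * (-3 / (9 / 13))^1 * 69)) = -431337 / 386950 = -1.11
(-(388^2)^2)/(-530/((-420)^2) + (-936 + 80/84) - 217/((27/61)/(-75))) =-399784068311040/632118707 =-632450.94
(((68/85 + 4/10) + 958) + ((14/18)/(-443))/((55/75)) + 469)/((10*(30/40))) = 190.43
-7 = -7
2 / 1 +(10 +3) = 15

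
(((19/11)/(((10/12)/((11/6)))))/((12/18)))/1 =5.70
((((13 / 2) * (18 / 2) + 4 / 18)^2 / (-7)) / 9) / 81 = -159607 / 236196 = -0.68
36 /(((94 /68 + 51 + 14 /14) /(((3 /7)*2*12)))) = 29376 /4235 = 6.94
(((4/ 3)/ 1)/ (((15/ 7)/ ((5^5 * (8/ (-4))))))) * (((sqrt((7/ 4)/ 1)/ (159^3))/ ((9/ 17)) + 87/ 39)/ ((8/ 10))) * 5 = -6343750/ 117 - 1859375 * sqrt(7)/ 325593999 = -54220.10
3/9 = 1/3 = 0.33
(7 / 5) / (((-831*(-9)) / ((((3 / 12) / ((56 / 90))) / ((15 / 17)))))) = 17 / 199440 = 0.00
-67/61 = -1.10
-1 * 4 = -4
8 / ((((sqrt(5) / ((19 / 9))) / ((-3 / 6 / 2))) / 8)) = -304* sqrt(5) / 45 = -15.11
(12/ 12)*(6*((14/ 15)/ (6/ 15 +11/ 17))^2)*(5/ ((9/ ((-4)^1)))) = -2265760/ 213867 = -10.59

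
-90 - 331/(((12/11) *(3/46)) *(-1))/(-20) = -116143/360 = -322.62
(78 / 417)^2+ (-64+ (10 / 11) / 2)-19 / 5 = -67.31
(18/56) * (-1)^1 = -9/28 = -0.32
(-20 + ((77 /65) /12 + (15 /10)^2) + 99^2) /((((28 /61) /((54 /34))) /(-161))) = -24089197131 /4420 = -5450044.60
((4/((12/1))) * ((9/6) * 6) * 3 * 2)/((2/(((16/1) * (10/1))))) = 1440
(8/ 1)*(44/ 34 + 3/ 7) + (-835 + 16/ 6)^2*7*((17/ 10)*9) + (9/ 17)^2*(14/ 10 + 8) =1500997693731/ 20230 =74196623.52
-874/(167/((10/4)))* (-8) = 17480/167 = 104.67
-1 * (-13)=13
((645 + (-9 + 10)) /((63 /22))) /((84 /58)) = 206074 /1323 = 155.76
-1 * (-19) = 19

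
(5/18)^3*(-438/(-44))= 9125/42768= 0.21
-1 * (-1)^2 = -1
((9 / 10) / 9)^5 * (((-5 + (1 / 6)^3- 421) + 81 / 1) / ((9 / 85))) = -1266823 / 38880000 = -0.03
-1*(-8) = 8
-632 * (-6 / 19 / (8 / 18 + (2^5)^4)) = 8532 / 44826643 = 0.00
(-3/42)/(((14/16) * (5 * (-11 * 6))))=0.00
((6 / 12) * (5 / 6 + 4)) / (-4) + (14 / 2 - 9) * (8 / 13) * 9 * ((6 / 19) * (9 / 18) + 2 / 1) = -290555 / 11856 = -24.51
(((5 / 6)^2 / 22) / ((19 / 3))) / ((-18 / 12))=-0.00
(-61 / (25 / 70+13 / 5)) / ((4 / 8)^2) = -17080 / 207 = -82.51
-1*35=-35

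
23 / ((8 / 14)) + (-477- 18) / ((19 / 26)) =-48421 / 76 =-637.12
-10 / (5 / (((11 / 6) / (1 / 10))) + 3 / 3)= -55 / 7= -7.86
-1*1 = -1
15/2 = 7.50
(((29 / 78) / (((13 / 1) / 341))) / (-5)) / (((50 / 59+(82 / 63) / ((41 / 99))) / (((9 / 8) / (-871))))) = 12252471 / 19406716160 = 0.00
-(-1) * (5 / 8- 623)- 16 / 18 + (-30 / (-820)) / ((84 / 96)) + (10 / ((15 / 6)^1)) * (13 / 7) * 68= -2439989 / 20664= -118.08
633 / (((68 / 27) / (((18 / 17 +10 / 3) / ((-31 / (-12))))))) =3828384 / 8959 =427.32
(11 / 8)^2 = 121 / 64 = 1.89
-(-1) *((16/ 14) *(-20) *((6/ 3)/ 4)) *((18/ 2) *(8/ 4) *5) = -1028.57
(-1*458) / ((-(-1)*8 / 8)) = -458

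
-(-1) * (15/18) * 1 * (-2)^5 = -80/3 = -26.67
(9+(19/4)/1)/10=11/8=1.38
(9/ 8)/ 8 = 0.14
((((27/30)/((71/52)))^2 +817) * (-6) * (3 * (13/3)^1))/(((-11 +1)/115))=92406411357/126025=733238.73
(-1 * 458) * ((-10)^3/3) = 458000/3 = 152666.67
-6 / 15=-2 / 5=-0.40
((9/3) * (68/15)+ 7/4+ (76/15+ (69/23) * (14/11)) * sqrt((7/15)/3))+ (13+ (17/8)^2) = 1466 * sqrt(35)/2475+ 10517/320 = 36.37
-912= -912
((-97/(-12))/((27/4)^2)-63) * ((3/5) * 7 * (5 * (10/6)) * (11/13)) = -52896305/28431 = -1860.52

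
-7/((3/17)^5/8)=-327209.84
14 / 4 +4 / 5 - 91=-867 / 10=-86.70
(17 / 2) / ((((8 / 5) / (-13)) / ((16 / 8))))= -1105 / 8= -138.12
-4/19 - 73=-1391/19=-73.21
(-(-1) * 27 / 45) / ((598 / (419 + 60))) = 1437 / 2990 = 0.48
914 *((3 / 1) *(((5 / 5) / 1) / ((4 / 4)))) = 2742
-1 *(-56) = 56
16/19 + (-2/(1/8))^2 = 4880/19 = 256.84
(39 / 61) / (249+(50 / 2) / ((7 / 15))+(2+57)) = 273 / 154391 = 0.00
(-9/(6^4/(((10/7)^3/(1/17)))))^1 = -2125/6174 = -0.34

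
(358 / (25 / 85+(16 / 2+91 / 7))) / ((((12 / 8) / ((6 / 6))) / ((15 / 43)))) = 30430 / 7783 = 3.91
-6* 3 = -18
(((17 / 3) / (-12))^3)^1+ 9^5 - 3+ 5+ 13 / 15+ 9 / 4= 13776119771 / 233280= 59054.01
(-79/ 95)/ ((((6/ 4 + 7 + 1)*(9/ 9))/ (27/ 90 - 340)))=29.74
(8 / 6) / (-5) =-0.27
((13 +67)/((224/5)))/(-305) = -0.01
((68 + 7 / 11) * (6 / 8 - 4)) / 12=-9815 / 528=-18.59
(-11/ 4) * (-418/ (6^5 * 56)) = 2299/ 870912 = 0.00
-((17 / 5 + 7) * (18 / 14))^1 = -468 / 35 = -13.37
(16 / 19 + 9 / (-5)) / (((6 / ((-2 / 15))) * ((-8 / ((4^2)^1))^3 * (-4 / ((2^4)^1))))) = 2912 / 4275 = 0.68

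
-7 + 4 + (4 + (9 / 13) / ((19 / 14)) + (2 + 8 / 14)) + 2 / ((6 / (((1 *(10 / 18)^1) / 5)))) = 192268 / 46683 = 4.12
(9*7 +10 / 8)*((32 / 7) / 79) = 3.72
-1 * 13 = -13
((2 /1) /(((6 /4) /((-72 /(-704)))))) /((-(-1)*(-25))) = -3 /550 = -0.01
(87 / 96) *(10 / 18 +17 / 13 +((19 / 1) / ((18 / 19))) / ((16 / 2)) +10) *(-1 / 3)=-86681 / 19968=-4.34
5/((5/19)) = 19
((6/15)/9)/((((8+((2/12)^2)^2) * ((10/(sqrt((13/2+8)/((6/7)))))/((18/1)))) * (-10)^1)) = -216 * sqrt(609)/1296125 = -0.00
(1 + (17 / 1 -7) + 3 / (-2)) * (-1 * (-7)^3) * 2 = 6517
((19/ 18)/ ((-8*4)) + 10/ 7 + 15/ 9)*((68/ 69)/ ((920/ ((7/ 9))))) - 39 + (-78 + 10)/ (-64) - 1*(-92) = 4447936099/ 82270080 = 54.07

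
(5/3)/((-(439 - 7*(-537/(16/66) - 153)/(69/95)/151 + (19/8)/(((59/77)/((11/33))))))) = -4098140/1453644113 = -0.00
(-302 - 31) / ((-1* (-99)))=-37 / 11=-3.36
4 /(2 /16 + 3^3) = 32 /217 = 0.15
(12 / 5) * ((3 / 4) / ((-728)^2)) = 9 / 2649920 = 0.00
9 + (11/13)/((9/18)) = 139/13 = 10.69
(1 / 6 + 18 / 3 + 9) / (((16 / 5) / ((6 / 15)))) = 91 / 48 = 1.90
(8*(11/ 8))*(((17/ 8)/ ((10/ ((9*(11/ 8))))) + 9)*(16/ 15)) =27291/ 200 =136.46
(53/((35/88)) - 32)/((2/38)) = 67336/35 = 1923.89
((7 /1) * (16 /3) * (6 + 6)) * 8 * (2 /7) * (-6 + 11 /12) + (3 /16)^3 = -63963055 /12288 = -5205.33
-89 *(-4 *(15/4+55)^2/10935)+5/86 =42291085/376164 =112.43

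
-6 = -6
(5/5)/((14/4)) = 2/7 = 0.29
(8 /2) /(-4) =-1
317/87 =3.64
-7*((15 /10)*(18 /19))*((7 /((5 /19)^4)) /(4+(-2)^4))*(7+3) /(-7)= 1296351 /1250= 1037.08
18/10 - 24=-22.20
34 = 34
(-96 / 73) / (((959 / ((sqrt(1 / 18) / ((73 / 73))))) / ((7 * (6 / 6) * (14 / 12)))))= -56 * sqrt(2) / 30003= -0.00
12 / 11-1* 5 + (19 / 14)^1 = -2.55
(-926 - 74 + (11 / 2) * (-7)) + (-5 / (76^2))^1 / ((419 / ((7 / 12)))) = -30159834563 / 29041728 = -1038.50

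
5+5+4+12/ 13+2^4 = 402/ 13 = 30.92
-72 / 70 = -36 / 35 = -1.03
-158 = -158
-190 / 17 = -11.18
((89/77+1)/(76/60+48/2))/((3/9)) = 7470/29183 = 0.26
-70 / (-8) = 35 / 4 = 8.75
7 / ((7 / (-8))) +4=-4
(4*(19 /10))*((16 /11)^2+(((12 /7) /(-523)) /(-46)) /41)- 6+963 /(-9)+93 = -8188882568 /2088655415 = -3.92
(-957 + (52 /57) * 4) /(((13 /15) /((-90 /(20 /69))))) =168728805 /494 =341556.29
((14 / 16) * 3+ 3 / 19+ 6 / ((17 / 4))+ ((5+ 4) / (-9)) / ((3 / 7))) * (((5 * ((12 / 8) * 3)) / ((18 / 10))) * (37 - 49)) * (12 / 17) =-1082175 / 5491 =-197.08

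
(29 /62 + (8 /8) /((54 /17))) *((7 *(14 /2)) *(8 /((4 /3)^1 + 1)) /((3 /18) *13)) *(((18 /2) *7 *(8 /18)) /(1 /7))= 14378560 /1209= 11892.94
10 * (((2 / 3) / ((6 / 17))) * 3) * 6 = 340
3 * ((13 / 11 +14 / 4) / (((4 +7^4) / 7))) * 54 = 58401 / 26455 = 2.21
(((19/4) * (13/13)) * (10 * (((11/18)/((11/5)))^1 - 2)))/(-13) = 2945/468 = 6.29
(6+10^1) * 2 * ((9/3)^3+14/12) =2704/3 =901.33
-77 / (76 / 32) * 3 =-1848 / 19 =-97.26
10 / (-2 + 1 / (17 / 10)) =-85 / 12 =-7.08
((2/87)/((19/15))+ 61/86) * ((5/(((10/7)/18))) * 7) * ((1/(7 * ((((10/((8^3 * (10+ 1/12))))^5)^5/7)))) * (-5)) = -14149906635822985761642929485178743218530471780394667103499508478120870093183263010983757803402871963648/132950206753498971462249755859375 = -106430121331500598094257800000000000000000000000000000000000000000000000.00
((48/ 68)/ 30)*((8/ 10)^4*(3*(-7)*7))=-1.42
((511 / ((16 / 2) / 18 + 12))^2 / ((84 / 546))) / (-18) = -623493 / 1024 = -608.88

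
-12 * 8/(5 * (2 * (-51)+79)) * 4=384/115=3.34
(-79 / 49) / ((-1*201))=79 / 9849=0.01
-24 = -24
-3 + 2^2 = 1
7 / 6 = 1.17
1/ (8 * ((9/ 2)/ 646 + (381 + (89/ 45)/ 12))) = 43605/ 132967964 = 0.00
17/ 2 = 8.50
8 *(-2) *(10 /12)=-40 /3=-13.33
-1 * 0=0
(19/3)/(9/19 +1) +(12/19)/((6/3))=7363/1596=4.61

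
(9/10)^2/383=81/38300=0.00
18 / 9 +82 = 84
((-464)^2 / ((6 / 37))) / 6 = 1991488 / 9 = 221276.44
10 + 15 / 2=35 / 2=17.50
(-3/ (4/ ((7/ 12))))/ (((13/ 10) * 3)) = -35/ 312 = -0.11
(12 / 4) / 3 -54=-53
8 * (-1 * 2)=-16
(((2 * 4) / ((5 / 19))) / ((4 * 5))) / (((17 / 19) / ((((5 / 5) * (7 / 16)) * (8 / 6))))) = 2527 / 2550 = 0.99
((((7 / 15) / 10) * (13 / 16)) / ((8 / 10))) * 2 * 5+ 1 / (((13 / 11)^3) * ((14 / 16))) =3443905 / 2952768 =1.17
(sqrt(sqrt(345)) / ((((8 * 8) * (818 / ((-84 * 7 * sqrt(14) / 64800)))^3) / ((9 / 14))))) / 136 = -117649 * sqrt(14) * 345^(1 / 4) / 83352295253311488000000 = -0.00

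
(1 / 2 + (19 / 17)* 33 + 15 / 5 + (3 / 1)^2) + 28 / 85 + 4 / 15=25489 / 510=49.98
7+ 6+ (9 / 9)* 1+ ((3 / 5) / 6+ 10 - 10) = 141 / 10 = 14.10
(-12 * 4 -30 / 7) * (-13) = 4758 / 7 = 679.71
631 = 631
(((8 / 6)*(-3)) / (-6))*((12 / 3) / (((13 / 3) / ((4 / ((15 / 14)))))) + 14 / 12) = 1799 / 585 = 3.08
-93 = -93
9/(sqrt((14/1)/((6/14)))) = 9*sqrt(6)/14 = 1.57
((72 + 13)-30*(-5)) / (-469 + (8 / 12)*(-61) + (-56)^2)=705 / 7879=0.09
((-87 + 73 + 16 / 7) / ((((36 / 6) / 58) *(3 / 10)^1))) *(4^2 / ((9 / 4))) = -1521920 / 567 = -2684.16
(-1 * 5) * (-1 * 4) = 20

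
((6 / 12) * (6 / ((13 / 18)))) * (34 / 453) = 0.31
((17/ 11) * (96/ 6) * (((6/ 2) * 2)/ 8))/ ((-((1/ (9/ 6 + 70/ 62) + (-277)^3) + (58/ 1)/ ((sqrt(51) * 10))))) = 392955510 * sqrt(51)/ 84164060894675315806703 + 73438680437018550/ 84164060894675315806703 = 0.00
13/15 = 0.87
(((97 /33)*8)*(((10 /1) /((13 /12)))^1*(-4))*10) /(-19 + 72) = -1241600 /7579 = -163.82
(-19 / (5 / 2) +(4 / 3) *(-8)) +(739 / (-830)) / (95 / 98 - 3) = -883405 / 49551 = -17.83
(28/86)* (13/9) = 182/387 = 0.47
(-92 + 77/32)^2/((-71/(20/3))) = -41098445/54528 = -753.71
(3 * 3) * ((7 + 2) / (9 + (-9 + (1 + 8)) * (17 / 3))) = 9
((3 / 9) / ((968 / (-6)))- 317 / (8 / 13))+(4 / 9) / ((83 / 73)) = -372203665 / 723096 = -514.74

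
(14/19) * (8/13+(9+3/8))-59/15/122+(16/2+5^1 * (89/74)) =713883383/33448740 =21.34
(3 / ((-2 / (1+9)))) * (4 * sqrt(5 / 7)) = -60 * sqrt(35) / 7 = -50.71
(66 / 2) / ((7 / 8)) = 37.71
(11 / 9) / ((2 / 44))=242 / 9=26.89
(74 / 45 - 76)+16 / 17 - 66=-106652 / 765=-139.41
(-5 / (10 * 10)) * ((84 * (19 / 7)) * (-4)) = 45.60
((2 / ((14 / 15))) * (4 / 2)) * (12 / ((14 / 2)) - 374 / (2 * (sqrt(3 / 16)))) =-1843.47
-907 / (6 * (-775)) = 907 / 4650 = 0.20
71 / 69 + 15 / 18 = 257 / 138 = 1.86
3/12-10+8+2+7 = 7.25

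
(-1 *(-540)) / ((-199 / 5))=-2700 / 199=-13.57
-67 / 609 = -0.11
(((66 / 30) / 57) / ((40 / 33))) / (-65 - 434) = -121 / 1896200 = -0.00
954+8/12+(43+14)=1011.67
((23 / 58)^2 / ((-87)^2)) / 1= 529 / 25462116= 0.00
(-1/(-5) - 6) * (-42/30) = 203/25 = 8.12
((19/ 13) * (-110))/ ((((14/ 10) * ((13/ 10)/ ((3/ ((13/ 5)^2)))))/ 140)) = -156750000/ 28561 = -5488.25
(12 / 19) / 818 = 6 / 7771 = 0.00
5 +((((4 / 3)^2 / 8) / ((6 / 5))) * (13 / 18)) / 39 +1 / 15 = 36961 / 7290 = 5.07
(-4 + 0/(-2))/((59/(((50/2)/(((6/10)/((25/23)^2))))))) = -312500/93633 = -3.34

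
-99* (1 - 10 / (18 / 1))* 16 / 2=-352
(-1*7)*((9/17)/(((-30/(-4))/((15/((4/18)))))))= -567/17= -33.35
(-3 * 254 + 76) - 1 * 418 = -1104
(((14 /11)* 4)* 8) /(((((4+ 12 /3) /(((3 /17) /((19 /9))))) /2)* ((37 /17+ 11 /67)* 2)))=50652 /278597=0.18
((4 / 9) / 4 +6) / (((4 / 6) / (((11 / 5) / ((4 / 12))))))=121 / 2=60.50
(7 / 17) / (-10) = -7 / 170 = -0.04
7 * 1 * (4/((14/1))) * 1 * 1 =2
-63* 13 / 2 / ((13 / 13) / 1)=-819 / 2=-409.50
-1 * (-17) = 17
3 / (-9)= -1 / 3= -0.33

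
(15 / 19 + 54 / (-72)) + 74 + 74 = 11251 / 76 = 148.04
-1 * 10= -10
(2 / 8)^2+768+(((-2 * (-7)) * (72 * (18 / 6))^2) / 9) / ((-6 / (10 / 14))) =-125951 / 16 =-7871.94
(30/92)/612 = 5/9384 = 0.00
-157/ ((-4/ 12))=471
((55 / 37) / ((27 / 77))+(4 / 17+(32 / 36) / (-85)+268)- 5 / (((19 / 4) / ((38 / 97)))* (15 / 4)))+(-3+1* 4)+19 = 2408049179 / 8236755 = 292.35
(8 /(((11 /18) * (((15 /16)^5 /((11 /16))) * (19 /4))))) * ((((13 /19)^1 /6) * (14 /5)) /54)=190840832 /12336046875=0.02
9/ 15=3/ 5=0.60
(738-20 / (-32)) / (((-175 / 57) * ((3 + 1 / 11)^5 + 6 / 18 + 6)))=-162732211389 / 195112737400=-0.83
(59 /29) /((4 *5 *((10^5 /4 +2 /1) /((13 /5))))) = 0.00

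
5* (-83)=-415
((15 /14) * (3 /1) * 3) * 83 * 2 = 11205 /7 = 1600.71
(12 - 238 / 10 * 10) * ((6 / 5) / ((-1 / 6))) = 8136 / 5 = 1627.20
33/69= 11/23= 0.48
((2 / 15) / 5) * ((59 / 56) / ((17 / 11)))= 649 / 35700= 0.02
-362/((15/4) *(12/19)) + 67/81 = -61567/405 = -152.02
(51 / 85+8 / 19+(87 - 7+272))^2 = 1124730369 / 9025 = 124623.86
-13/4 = -3.25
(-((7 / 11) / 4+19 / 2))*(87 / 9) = -12325 / 132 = -93.37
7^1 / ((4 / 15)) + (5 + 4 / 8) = 127 / 4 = 31.75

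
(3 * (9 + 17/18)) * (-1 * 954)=-28461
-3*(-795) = 2385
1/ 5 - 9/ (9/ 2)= -9/ 5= -1.80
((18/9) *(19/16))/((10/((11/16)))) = 209/1280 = 0.16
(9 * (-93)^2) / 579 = 25947 / 193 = 134.44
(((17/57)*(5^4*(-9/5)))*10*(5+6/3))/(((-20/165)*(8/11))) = 80994375/304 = 266428.87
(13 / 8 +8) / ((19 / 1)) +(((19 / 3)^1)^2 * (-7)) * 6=-767977 / 456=-1684.16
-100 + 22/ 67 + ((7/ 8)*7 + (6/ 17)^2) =-93.42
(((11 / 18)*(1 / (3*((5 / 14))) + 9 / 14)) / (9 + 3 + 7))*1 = 3641 / 71820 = 0.05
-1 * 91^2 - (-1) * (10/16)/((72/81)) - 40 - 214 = -546195/64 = -8534.30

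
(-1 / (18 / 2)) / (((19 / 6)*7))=-2 / 399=-0.01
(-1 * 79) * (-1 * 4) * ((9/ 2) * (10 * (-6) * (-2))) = 170640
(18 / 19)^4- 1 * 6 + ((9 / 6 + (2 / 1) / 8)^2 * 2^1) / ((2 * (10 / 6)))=-34998813 / 10425680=-3.36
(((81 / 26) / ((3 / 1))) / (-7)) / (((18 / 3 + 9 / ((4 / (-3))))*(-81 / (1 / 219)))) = -2 / 179361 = -0.00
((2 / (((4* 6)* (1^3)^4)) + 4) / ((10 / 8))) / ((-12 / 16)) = -196 / 45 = -4.36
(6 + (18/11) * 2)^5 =11040808032/161051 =68554.73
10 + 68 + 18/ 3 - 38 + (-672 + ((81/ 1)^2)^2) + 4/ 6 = 129138287/ 3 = 43046095.67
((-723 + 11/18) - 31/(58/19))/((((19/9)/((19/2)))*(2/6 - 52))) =286791/4495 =63.80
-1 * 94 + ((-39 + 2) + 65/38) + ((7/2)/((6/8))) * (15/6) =-117.62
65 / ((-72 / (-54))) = 195 / 4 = 48.75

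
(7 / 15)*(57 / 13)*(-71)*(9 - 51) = 396606 / 65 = 6101.63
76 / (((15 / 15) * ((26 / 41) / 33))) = 3954.92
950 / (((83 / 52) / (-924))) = -45645600 / 83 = -549946.99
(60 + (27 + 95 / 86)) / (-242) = -7577 / 20812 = -0.36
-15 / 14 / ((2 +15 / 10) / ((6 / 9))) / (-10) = 1 / 49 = 0.02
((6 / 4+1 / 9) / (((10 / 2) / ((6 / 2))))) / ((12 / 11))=319 / 360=0.89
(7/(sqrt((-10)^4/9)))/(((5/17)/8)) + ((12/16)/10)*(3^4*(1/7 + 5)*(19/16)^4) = 7780398531/114688000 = 67.84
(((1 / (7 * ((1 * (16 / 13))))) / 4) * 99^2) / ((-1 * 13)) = -9801 / 448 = -21.88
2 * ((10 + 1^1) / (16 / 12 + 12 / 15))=165 / 16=10.31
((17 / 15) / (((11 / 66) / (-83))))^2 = 7963684 / 25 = 318547.36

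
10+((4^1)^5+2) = 1036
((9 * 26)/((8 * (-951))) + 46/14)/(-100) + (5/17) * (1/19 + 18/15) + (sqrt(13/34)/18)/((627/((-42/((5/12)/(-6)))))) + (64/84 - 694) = -35056140787/50593200 + 28 * sqrt(442)/17765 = -692.87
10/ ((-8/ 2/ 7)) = -35/ 2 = -17.50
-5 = -5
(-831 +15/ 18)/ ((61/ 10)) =-24905/ 183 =-136.09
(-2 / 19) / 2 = -1 / 19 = -0.05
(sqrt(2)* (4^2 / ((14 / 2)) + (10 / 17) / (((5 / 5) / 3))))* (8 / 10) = 1928* sqrt(2) / 595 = 4.58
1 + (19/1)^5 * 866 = 2144301735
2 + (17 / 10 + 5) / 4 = 147 / 40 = 3.68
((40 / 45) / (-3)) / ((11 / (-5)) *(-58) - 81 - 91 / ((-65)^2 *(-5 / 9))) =-3250 / 511569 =-0.01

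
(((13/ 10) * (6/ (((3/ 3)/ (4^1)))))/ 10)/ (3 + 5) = 39/ 100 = 0.39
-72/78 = -12/13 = -0.92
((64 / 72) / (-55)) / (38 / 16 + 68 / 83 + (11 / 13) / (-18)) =-69056 / 13447775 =-0.01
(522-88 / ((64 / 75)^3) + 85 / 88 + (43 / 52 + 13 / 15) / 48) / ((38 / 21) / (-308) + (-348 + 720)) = 1.03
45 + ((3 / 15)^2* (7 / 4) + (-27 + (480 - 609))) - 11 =-12193 / 100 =-121.93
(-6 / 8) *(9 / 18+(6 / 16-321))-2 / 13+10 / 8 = 100335 / 416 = 241.19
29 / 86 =0.34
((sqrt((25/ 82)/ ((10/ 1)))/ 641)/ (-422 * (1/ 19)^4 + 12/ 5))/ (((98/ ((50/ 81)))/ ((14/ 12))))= 0.00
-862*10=-8620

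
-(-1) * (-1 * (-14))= 14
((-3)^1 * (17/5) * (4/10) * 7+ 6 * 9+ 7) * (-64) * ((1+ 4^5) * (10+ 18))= -59585792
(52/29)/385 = 52/11165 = 0.00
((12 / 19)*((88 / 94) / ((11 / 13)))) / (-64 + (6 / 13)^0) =-208 / 18753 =-0.01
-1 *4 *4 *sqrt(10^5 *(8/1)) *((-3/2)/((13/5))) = 48000 *sqrt(5)/13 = 8256.25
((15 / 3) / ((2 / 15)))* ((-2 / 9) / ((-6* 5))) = 5 / 18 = 0.28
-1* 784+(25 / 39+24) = -29615 / 39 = -759.36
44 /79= 0.56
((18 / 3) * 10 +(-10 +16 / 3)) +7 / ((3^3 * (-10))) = 14933 / 270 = 55.31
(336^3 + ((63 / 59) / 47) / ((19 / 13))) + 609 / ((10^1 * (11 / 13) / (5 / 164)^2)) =1182583133352267087 / 31175530144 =37933056.08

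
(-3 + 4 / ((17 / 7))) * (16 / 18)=-184 / 153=-1.20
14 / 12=1.17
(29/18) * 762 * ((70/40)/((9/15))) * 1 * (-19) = -2449195/36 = -68033.19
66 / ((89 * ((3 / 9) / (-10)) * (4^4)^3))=-495 / 373293056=-0.00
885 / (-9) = -295 / 3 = -98.33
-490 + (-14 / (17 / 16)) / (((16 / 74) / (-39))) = 32074 / 17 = 1886.71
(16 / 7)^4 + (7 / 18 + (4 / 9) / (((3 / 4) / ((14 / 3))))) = 30.45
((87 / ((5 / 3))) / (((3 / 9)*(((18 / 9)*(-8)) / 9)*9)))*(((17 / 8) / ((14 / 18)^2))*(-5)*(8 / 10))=1078191 / 7840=137.52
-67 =-67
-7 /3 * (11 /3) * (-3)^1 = 77 /3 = 25.67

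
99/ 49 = 2.02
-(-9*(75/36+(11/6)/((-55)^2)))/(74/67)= 1382277/81400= 16.98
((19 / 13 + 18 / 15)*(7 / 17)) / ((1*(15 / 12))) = 4844 / 5525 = 0.88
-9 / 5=-1.80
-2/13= -0.15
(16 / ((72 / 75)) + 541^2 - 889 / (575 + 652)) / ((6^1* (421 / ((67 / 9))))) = 12031161458 / 13947309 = 862.62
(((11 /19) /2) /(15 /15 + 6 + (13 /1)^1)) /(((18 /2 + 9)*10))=11 /136800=0.00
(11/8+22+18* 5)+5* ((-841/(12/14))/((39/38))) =-4368001/936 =-4666.67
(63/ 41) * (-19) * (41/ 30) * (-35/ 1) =2793/ 2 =1396.50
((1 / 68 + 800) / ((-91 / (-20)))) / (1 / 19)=5168095 / 1547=3340.72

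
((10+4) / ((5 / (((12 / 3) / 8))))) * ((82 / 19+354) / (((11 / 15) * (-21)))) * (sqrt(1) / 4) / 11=-1702 / 2299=-0.74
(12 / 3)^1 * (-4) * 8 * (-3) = 384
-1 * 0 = 0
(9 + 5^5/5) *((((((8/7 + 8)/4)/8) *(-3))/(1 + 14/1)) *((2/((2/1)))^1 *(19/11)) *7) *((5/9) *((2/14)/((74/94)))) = -1132324/25641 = -44.16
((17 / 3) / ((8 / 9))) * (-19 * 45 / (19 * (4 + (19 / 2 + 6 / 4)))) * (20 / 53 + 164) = -166617 / 53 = -3143.72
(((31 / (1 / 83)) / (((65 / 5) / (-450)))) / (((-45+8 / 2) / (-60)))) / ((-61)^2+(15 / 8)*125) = -555768000 / 16865719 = -32.95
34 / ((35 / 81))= 2754 / 35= 78.69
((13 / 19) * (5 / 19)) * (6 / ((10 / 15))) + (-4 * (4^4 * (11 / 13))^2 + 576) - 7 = -11415899078 / 61009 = -187118.28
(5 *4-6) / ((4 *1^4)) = 7 / 2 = 3.50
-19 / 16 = -1.19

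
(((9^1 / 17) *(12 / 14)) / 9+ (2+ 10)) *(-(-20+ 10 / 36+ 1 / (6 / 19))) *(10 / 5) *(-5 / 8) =-178055 / 714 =-249.38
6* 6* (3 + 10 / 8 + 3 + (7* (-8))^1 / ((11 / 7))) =-11241 / 11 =-1021.91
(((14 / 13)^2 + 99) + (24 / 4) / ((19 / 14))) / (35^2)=335809 / 3933475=0.09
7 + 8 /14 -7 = 4 /7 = 0.57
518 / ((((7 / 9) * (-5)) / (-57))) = 37962 / 5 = 7592.40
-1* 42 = -42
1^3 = 1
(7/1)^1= 7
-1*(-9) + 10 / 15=29 / 3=9.67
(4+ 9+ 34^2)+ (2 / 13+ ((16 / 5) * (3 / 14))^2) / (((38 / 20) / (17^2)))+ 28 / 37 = 2831683783 / 2239055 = 1264.68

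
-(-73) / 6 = 12.17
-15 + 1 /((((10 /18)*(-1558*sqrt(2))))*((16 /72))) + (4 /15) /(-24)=-1351 /90 -81*sqrt(2) /31160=-15.01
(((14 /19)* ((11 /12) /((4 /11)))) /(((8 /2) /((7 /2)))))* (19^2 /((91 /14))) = 112651 /1248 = 90.27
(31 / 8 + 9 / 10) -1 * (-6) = 431 / 40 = 10.78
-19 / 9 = -2.11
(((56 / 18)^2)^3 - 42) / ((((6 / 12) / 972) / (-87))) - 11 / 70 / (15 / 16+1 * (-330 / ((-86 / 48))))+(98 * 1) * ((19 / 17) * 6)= -2693291182553465204 / 18415068525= -146254746.70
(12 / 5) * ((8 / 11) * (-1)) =-96 / 55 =-1.75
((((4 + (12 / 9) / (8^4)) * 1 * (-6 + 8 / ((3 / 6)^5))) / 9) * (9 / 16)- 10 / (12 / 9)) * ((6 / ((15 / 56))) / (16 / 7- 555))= -13247689 / 5942784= -2.23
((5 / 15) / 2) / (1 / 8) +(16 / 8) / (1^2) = 10 / 3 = 3.33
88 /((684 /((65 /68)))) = 715 /5814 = 0.12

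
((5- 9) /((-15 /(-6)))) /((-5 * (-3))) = -8 /75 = -0.11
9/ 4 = 2.25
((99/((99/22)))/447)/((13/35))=770/5811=0.13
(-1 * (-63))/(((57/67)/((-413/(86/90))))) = -26149095/817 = -32006.24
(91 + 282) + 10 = 383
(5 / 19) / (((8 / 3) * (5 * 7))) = 3 / 1064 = 0.00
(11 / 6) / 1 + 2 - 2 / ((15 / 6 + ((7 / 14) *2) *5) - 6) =5 / 2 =2.50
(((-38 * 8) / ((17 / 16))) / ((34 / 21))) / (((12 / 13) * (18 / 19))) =-525616 / 2601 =-202.08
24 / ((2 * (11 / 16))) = 192 / 11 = 17.45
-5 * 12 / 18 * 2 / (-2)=10 / 3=3.33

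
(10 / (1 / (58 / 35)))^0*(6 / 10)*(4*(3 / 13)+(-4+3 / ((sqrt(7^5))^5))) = -24 / 13+9*sqrt(7) / 484445052035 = -1.85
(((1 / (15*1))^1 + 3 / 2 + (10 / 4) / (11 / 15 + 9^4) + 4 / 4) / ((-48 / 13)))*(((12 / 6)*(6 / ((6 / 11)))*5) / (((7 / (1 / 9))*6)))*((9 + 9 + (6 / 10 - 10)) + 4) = -1083929561 / 425200320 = -2.55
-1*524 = -524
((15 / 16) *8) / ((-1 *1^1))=-15 / 2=-7.50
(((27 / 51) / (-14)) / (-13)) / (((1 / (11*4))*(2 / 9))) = 891 / 1547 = 0.58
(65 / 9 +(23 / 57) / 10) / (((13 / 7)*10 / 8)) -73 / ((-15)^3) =3.15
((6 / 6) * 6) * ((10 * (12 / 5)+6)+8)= 228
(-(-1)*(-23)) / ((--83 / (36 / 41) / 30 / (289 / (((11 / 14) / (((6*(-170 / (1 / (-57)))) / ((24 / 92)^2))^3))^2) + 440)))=-547110056699164022425041550380223767294981600 / 411763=-1328701356603589983619319000000000000000.00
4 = 4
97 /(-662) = -97 /662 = -0.15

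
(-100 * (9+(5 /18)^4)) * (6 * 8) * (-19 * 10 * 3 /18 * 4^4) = 2299234688000 /6561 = 350439672.00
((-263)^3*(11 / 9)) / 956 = -200105917 / 8604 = -23257.31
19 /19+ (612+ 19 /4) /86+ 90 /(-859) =2383689 /295496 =8.07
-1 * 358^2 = -128164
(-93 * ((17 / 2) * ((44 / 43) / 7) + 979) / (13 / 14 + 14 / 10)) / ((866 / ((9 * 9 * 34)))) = -377847822330 / 3034897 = -124501.04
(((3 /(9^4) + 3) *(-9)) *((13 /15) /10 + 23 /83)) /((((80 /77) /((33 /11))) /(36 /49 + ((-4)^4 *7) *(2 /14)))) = -14687701633 /2016900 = -7282.32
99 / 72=11 / 8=1.38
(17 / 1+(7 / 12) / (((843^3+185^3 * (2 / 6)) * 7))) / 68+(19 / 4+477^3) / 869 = 4840202688270454639 / 38754960583648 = 124892.47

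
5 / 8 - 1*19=-147 / 8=-18.38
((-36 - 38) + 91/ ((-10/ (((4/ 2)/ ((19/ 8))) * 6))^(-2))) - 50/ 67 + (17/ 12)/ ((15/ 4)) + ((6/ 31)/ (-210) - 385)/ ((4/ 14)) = -1065.42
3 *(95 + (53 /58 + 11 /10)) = 42201 /145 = 291.04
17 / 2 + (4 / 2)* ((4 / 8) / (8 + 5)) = 223 / 26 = 8.58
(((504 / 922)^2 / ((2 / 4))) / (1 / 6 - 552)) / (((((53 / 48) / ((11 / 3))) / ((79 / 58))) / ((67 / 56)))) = -82316736 / 14045725411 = -0.01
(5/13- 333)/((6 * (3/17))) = -36754/117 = -314.14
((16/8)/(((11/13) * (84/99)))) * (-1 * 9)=-351/14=-25.07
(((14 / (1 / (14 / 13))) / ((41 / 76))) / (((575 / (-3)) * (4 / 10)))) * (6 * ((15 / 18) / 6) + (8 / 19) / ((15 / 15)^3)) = -2156 / 4715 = -0.46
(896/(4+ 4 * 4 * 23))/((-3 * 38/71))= -7952/5301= -1.50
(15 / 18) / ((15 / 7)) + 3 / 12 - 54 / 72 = -1 / 9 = -0.11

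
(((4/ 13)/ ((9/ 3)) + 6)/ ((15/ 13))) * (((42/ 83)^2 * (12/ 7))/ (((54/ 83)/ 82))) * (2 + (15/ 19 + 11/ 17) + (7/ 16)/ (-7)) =70061866/ 70965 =987.27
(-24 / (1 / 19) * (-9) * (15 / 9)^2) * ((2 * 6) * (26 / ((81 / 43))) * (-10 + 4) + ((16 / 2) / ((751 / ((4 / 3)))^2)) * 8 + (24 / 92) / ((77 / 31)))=-11314792124551600 / 998845771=-11327867.08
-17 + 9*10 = 73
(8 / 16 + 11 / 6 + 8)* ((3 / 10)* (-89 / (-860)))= 2759 / 8600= 0.32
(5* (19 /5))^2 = 361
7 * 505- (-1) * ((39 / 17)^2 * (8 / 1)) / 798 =135876823 / 38437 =3535.05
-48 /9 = -16 /3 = -5.33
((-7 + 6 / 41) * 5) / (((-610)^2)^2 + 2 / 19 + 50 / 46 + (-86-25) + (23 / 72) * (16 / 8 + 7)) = -4911880 / 19846074640432683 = -0.00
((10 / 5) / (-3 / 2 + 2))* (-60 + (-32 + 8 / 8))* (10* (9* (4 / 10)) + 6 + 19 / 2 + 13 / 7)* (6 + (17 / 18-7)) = 1079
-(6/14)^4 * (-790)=63990/2401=26.65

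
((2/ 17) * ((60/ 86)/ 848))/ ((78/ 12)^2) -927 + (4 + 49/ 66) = -922.26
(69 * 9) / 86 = 621 / 86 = 7.22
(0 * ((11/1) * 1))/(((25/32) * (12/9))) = 0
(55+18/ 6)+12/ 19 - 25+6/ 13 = 8421/ 247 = 34.09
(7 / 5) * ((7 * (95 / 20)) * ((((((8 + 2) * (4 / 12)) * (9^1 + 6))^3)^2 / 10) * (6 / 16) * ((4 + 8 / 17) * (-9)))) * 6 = -111938203125000 / 17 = -6584600183823.53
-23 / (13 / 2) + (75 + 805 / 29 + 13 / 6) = 229337 / 2262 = 101.39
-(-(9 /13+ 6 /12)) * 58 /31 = 29 /13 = 2.23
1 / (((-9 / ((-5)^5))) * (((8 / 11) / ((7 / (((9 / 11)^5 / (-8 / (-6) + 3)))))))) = 503787659375 / 12754584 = 39498.56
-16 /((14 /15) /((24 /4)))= -720 /7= -102.86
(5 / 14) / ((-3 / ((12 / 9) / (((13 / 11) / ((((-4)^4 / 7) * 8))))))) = -225280 / 5733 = -39.30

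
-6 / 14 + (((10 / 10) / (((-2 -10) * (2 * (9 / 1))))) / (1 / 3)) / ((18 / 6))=-655 / 1512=-0.43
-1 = -1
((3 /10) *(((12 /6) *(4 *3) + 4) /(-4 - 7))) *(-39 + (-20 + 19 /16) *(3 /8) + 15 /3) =22071 /704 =31.35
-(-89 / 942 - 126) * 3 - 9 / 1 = 369.28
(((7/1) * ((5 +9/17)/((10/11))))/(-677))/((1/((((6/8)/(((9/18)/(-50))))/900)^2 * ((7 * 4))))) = -25333/2071620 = -0.01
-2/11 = -0.18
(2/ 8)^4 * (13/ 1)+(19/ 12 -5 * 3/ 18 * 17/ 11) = 975/ 2816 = 0.35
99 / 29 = 3.41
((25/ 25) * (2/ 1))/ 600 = 1/ 300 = 0.00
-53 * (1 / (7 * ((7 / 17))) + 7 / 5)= -22684 / 245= -92.59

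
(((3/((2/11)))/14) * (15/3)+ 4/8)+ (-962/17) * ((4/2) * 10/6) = -260231/1428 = -182.23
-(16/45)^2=-256/2025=-0.13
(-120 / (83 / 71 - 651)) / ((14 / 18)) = 38340 / 161483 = 0.24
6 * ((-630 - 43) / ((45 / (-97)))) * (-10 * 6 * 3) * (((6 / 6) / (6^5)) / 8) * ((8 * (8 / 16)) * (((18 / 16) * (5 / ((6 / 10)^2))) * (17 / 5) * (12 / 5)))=-5548885 / 432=-12844.64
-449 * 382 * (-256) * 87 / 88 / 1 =477506112 / 11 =43409646.55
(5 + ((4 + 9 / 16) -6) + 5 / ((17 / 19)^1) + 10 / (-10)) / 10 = 2217 / 2720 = 0.82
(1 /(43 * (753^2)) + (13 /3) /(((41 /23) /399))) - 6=963576795668 /999636867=963.93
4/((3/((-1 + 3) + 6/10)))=52/15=3.47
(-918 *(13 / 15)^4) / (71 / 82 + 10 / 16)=-318512272 / 916875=-347.39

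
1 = 1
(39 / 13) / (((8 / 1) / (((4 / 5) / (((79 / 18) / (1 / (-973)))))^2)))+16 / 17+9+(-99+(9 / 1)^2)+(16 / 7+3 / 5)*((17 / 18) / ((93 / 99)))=-2408956418467357 / 467069746215450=-5.16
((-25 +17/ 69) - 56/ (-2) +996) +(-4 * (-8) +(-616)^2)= 26253620/ 69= 380487.25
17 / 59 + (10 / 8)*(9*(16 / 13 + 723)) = 24997709 / 3068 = 8147.88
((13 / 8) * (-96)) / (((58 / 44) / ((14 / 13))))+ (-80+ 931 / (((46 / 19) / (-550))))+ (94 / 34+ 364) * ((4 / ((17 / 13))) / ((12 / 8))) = -121994950501 / 578289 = -210958.45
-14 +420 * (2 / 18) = 98 / 3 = 32.67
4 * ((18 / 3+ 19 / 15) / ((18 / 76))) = 16568 / 135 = 122.73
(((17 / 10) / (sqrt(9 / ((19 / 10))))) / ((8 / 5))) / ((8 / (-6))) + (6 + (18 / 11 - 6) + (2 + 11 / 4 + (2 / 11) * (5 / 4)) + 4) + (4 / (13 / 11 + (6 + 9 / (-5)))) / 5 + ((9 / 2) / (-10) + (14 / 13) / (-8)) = 1077001 / 105820 - 17 * sqrt(190) / 640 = 9.81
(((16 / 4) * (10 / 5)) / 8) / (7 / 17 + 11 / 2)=34 / 201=0.17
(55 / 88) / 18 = 5 / 144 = 0.03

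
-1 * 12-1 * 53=-65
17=17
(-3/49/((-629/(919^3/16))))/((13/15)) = 34926820155/6410768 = 5448.15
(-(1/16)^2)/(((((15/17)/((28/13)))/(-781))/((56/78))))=650573/121680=5.35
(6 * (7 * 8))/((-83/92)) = -30912/83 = -372.43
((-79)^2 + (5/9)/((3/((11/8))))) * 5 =6740555/216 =31206.27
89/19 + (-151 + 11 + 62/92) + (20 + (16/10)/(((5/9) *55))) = -137707947/1201750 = -114.59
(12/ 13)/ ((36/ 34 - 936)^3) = -4913/ 4349724315066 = -0.00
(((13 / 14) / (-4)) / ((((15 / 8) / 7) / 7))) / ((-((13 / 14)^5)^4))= 585677787976993610924032 / 21928804355631691660155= 26.71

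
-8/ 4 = -2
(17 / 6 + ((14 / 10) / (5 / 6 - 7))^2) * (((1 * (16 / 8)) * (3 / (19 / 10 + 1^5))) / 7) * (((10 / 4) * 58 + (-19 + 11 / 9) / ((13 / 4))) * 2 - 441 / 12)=67179773009 / 325151190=206.61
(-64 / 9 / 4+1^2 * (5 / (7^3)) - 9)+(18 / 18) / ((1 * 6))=-65423 / 6174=-10.60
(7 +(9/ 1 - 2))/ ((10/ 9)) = 63/ 5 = 12.60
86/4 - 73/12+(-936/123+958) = 475177/492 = 965.81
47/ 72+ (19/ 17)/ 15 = 4451/ 6120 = 0.73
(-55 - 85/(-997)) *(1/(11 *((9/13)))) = -237250/32901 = -7.21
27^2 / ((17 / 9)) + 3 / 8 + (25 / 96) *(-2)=314809 / 816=385.80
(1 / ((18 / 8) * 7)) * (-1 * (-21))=4 / 3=1.33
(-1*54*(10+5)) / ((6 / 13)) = -1755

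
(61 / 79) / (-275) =-61 / 21725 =-0.00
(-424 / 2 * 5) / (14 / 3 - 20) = 1590 / 23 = 69.13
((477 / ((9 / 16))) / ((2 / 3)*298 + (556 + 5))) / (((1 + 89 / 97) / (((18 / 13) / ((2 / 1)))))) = 6984 / 17329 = 0.40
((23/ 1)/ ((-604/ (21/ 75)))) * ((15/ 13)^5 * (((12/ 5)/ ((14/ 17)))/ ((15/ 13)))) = -475065/ 8625422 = -0.06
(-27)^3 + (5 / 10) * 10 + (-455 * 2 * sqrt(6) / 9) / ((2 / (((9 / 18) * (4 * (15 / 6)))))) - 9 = -19687 - 2275 * sqrt(6) / 9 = -20306.18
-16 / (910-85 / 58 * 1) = -928 / 52695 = -0.02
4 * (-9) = -36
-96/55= -1.75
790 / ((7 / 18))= 14220 / 7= 2031.43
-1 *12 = -12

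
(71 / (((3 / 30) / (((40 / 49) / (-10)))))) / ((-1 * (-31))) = -2840 / 1519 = -1.87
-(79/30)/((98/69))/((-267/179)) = 325243/261660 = 1.24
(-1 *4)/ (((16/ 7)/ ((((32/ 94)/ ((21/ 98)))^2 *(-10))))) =878080/ 19881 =44.17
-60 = -60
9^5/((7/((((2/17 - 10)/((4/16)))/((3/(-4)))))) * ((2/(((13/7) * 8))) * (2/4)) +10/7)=1834140672/44651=41077.26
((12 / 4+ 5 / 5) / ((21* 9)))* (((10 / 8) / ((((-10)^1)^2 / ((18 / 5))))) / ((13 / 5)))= 0.00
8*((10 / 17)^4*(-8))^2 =51200000000 / 6975757441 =7.34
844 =844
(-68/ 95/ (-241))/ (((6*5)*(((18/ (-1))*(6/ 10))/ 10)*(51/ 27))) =-2/ 41211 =-0.00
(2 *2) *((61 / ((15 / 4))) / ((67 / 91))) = 88816 / 1005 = 88.37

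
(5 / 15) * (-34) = -34 / 3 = -11.33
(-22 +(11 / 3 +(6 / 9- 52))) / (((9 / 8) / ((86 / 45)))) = -143792 / 1215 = -118.35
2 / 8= 1 / 4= 0.25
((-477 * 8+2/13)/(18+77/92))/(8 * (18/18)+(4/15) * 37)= -17114070/1509443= -11.34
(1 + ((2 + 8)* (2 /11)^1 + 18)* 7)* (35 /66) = 53795 /726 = 74.10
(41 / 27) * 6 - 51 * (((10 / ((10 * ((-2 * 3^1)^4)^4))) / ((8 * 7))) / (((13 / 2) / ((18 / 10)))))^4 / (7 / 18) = 125103990230668694783380808870764643300118301054850826239983 / 13730925757024612842078381461425387679281276945044602880000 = 9.11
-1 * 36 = -36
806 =806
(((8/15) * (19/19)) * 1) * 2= 16/15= 1.07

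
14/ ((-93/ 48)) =-7.23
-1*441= -441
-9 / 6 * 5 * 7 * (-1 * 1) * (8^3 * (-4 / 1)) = -107520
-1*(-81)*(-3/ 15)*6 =-486/ 5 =-97.20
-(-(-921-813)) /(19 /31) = -53754 /19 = -2829.16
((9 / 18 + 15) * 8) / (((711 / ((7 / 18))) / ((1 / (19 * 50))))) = 217 / 3039525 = 0.00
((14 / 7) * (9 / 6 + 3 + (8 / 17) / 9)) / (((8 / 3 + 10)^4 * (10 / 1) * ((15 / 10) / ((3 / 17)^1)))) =12537 / 3013021520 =0.00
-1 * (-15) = 15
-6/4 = -3/2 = -1.50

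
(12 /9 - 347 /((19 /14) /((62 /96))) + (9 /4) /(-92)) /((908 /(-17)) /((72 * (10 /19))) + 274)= -876256245 /1458053996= -0.60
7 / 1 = 7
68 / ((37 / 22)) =1496 / 37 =40.43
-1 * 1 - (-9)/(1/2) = 17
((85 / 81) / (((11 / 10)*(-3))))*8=-6800 / 2673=-2.54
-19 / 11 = -1.73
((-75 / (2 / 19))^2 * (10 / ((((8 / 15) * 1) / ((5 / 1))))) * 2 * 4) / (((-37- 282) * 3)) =-397849.73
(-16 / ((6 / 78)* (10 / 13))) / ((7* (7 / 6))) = -8112 / 245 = -33.11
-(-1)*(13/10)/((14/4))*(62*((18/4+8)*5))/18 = 10075/126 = 79.96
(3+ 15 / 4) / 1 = 27 / 4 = 6.75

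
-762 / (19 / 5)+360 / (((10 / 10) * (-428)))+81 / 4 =-1472847 / 8132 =-181.12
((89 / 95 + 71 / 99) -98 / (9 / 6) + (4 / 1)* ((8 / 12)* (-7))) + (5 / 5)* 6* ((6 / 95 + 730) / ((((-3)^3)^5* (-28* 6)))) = -246949148125 / 2998921563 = -82.35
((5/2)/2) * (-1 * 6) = -15/2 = -7.50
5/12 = 0.42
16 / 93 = 0.17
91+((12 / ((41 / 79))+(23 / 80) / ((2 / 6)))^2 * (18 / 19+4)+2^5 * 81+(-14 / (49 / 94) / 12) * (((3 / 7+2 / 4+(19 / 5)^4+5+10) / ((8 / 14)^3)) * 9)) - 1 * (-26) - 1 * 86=-23967333245471 / 1277560000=-18760.24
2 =2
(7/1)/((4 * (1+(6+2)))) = 7/36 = 0.19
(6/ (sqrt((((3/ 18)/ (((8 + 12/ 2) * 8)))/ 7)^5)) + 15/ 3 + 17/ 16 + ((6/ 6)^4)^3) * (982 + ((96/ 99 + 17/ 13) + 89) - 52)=3094279/ 429 + 542904775999488 * sqrt(6)/ 143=9299578189861.34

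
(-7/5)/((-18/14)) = 49/45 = 1.09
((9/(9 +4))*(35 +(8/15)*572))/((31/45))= 137727/403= 341.75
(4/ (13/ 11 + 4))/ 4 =11/ 57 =0.19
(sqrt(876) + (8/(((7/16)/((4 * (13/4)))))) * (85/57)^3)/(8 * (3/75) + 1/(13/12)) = 325 * sqrt(219)/202 + 83029700000/130931451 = 657.96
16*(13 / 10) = 104 / 5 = 20.80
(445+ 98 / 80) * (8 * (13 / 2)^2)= 150824.05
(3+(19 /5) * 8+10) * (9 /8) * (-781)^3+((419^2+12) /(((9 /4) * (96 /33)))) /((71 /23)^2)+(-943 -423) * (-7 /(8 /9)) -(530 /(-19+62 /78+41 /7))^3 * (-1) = -202116628618680197642388689 /8689713715856295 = -23259296592.23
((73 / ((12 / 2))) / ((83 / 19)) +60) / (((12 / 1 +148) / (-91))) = -2845297 / 79680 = -35.71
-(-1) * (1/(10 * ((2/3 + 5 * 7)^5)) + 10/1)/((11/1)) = 0.91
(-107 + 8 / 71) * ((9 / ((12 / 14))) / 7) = -22767 / 142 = -160.33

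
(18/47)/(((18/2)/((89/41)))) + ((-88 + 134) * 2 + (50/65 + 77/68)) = 160115695/1703468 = 93.99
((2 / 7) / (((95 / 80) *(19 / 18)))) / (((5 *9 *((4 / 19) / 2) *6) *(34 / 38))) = 16 / 1785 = 0.01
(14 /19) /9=14 /171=0.08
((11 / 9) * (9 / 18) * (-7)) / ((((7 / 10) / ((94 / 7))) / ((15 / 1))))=-25850 / 21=-1230.95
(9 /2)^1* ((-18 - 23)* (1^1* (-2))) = 369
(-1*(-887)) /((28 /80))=2534.29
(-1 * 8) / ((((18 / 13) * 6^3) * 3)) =-13 / 1458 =-0.01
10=10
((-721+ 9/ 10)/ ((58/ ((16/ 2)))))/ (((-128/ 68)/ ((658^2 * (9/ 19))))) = 6276570867/ 580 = 10821673.91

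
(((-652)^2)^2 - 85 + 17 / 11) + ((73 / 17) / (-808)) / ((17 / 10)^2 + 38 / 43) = 110769856953759424819 / 612958698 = 180713410732.54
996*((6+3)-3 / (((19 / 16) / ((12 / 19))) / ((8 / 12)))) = 2853540 / 361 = 7904.54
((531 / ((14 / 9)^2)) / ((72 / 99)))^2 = 223843480641 / 2458624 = 91044.21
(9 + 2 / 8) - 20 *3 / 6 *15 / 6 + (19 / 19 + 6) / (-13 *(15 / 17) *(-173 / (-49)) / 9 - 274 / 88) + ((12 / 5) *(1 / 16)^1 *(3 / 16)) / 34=-151819539153 / 9108115840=-16.67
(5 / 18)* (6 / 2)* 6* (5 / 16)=25 / 16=1.56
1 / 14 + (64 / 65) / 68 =1329 / 15470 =0.09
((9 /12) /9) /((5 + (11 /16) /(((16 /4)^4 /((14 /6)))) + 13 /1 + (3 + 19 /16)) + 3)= 0.00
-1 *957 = -957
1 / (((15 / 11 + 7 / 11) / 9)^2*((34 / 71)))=5751 / 136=42.29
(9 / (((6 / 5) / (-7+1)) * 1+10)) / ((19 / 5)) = 225 / 931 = 0.24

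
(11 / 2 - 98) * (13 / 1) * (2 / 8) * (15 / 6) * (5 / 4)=-60125 / 64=-939.45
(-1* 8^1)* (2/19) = -16/19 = -0.84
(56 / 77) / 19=8 / 209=0.04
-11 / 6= -1.83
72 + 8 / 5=368 / 5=73.60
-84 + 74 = -10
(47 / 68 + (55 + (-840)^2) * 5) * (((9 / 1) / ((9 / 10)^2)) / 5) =133290415 / 17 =7840612.65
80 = 80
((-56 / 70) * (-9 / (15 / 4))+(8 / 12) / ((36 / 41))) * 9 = 24.11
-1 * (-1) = 1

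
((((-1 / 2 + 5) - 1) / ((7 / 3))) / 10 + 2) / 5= 43 / 100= 0.43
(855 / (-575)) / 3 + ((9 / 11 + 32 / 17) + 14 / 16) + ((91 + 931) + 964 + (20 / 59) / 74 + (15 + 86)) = 784959060169 / 375563320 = 2090.08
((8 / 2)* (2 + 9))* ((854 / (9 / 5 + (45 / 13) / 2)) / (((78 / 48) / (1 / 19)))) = 344.69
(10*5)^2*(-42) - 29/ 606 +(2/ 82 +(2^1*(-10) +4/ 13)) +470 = -33769349095/ 322998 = -104549.72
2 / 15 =0.13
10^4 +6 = 10006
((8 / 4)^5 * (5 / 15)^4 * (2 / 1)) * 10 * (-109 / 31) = -69760 / 2511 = -27.78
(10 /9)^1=10 /9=1.11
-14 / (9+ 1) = -7 / 5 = -1.40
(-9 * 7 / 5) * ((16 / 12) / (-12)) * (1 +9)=14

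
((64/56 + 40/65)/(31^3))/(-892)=-40/604548763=-0.00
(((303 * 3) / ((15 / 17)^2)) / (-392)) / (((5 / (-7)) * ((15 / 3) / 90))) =262701 / 3500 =75.06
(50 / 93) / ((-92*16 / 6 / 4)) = -0.01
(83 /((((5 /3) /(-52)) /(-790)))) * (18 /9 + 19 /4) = 13809042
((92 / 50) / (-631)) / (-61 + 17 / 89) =2047 / 42687150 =0.00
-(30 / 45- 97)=289 / 3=96.33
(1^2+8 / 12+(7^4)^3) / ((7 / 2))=83047723216 / 21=3954653486.48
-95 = -95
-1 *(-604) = 604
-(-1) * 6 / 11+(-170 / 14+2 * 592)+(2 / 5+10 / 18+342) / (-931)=540126112 / 460845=1172.03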